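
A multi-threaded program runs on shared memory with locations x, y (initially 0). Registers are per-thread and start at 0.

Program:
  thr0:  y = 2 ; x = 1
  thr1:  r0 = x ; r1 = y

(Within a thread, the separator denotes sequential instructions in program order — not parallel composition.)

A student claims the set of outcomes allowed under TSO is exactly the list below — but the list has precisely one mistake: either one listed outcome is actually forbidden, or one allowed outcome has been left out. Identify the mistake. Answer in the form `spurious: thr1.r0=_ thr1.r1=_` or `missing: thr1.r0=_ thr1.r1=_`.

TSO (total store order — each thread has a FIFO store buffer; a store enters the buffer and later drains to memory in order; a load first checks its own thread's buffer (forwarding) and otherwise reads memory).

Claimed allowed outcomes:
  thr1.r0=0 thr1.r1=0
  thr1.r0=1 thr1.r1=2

outcome vector order: (thr1.r0,thr1.r1)
TSO: 3 outcomes — {0/0 0/2 1/2}
TSO∖claimed = {0/2}

missing: thr1.r0=0 thr1.r1=2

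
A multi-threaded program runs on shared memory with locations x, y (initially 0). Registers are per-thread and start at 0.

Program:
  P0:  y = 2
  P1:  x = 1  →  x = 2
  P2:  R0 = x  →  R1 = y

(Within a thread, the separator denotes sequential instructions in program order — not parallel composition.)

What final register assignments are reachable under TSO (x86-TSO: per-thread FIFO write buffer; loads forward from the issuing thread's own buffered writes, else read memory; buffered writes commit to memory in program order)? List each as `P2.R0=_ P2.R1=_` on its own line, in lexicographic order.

outcome vector order: (P2.R0,P2.R1)
|TSO outcomes| = 6

P2.R0=0 P2.R1=0
P2.R0=0 P2.R1=2
P2.R0=1 P2.R1=0
P2.R0=1 P2.R1=2
P2.R0=2 P2.R1=0
P2.R0=2 P2.R1=2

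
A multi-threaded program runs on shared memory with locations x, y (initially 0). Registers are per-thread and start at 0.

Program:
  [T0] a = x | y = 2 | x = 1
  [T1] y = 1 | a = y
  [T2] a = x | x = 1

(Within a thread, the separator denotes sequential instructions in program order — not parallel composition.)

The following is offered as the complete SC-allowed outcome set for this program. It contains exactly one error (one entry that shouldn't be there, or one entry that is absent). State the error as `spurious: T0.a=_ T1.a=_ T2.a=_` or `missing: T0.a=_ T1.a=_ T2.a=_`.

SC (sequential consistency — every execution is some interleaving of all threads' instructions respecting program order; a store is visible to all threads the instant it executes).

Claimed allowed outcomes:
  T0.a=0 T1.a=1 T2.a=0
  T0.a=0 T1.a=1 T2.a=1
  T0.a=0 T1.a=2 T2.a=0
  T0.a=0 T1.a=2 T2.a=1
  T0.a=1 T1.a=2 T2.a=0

missing: T0.a=1 T1.a=1 T2.a=0

outcome vector order: (T0.a,T1.a,T2.a)
SC (6): 0/1/0, 0/1/1, 0/2/0, 0/2/1, 1/1/0, 1/2/0
SC∖claimed = {1/1/0}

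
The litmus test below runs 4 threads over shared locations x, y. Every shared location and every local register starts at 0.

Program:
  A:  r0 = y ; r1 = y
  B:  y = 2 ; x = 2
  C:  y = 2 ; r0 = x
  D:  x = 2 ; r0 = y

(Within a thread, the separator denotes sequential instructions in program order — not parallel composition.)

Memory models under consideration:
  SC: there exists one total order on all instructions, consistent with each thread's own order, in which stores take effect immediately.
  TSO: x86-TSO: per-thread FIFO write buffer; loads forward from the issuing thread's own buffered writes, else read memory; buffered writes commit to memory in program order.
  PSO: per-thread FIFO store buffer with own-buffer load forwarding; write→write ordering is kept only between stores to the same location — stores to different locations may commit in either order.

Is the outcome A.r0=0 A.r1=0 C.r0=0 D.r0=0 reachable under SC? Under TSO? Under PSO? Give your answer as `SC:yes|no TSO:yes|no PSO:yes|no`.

SC:no TSO:yes PSO:yes

outcome vector order: (A.r0,A.r1,C.r0,D.r0)
SC: 9 outcomes — {0002, 0020, 0022, 0202, 0220, 0222, 2202, 2220, 2222}
TSO: 12 outcomes — {0000, 0002, 0020, 0022, 0200, 0202, 0220, 0222, 2200, 2202, 2220, 2222}
PSO: 12 outcomes — {0000, 0002, 0020, 0022, 0200, 0202, 0220, 0222, 2200, 2202, 2220, 2222}
target 0000 ∈ {TSO,PSO}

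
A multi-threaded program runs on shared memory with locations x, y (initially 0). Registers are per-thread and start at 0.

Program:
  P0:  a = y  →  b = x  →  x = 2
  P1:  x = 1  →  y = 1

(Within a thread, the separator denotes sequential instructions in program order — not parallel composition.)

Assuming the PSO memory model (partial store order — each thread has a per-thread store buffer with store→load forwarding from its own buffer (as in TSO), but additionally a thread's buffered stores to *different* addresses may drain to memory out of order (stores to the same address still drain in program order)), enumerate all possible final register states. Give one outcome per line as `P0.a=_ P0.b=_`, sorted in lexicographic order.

P0.a=0 P0.b=0
P0.a=0 P0.b=1
P0.a=1 P0.b=0
P0.a=1 P0.b=1

outcome vector order: (P0.a,P0.b)
|PSO outcomes| = 4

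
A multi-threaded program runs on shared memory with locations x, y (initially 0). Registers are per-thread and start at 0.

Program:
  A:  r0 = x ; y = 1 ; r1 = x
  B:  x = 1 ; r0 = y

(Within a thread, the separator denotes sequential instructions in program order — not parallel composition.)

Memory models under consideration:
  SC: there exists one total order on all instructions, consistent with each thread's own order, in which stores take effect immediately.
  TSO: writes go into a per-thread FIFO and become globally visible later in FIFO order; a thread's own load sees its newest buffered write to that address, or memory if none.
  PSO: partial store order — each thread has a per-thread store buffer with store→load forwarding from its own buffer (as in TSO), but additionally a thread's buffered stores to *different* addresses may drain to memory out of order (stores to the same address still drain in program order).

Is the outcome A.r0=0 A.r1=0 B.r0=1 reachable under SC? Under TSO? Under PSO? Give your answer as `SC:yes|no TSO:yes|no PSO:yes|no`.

SC:yes TSO:yes PSO:yes

outcome vector order: (A.r0,A.r1,B.r0)
SC: 5 outcomes — {(0,0,1) (0,1,0) (0,1,1) (1,1,0) (1,1,1)}
TSO: 6 outcomes — {(0,0,0) (0,0,1) (0,1,0) (0,1,1) (1,1,0) (1,1,1)}
PSO: 6 outcomes — {(0,0,0) (0,0,1) (0,1,0) (0,1,1) (1,1,0) (1,1,1)}
target (0,0,1) ∈ {SC,TSO,PSO}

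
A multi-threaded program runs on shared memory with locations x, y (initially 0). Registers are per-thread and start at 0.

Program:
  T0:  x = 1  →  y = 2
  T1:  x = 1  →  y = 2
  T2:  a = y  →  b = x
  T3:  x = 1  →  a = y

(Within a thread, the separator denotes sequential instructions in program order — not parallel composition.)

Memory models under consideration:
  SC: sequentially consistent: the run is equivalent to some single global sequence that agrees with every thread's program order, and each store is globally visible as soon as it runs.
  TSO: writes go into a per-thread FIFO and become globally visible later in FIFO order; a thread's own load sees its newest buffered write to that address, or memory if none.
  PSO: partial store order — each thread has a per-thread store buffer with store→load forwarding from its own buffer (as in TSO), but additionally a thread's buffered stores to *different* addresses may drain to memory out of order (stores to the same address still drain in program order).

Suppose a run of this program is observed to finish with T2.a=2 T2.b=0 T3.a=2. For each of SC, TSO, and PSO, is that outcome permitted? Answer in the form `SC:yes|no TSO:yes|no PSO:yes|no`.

outcome vector order: (T2.a,T2.b,T3.a)
[SC] allowed = {000; 002; 010; 012; 210; 212}
[TSO] allowed = {000; 002; 010; 012; 210; 212}
[PSO] allowed = {000; 002; 010; 012; 200; 202; 210; 212}
target 202 ∈ {PSO}

SC:no TSO:no PSO:yes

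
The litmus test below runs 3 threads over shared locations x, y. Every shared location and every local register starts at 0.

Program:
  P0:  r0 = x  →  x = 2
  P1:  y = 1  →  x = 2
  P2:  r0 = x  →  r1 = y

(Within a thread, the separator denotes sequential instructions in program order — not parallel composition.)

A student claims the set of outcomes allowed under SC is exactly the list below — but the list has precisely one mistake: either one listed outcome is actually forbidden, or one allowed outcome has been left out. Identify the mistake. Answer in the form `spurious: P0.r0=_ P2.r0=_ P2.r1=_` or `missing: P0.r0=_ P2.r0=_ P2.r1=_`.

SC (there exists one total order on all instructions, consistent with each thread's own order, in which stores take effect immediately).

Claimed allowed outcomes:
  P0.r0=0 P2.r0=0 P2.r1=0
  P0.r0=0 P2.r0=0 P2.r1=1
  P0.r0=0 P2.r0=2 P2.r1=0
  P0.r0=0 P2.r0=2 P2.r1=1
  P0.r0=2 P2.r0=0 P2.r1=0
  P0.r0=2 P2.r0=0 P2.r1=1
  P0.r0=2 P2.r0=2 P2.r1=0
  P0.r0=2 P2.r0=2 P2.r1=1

outcome vector order: (P0.r0,P2.r0,P2.r1)
[SC] allowed = {<0 0 0>; <0 0 1>; <0 2 0>; <0 2 1>; <2 0 0>; <2 0 1>; <2 2 1>}
claimed∖SC = {<2 2 0>}

spurious: P0.r0=2 P2.r0=2 P2.r1=0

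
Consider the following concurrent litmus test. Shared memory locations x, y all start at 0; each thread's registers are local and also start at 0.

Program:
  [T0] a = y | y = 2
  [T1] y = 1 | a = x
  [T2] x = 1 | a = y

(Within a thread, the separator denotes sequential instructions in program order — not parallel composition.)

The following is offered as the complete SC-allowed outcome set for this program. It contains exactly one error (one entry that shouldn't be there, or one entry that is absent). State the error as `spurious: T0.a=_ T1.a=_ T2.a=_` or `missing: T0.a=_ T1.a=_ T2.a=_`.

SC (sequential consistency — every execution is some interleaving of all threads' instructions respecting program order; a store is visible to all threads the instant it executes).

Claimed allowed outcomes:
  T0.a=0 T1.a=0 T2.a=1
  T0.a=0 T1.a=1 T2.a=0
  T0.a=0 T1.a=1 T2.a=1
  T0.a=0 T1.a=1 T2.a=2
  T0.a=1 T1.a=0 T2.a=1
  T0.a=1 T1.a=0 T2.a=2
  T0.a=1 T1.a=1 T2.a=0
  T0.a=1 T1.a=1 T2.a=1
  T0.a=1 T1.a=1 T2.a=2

outcome vector order: (T0.a,T1.a,T2.a)
SC: 10 outcomes — {<0 0 1>; <0 0 2>; <0 1 0>; <0 1 1>; <0 1 2>; <1 0 1>; <1 0 2>; <1 1 0>; <1 1 1>; <1 1 2>}
SC∖claimed = {<0 0 2>}

missing: T0.a=0 T1.a=0 T2.a=2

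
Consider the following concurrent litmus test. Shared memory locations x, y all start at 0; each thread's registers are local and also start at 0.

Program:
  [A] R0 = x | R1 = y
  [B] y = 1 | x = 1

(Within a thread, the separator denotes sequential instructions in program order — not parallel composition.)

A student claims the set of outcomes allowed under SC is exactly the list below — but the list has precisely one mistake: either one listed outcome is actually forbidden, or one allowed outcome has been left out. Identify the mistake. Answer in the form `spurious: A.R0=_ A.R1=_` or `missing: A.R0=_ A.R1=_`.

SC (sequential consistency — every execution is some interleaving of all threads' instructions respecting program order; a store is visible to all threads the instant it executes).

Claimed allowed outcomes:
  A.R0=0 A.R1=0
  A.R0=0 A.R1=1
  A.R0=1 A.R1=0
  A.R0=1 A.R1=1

spurious: A.R0=1 A.R1=0

outcome vector order: (A.R0,A.R1)
under SC → (0,0); (0,1); (1,1)
claimed∖SC = {(1,0)}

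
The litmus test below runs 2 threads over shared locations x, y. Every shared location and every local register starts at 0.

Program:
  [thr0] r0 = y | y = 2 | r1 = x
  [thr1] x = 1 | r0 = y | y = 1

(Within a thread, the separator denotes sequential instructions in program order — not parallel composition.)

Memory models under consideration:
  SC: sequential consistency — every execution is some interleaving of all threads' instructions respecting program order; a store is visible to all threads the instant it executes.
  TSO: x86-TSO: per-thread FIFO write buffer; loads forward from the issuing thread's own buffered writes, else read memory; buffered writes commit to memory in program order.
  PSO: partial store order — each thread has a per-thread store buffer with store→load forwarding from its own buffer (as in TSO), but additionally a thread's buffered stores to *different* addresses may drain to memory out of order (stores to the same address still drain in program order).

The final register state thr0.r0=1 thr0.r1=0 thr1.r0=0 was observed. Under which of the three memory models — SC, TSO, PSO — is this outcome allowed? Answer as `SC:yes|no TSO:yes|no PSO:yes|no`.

SC:no TSO:no PSO:yes

outcome vector order: (thr0.r0,thr0.r1,thr1.r0)
under SC → <0 0 2>; <0 1 0>; <0 1 2>; <1 1 0>
under TSO → <0 0 0>; <0 0 2>; <0 1 0>; <0 1 2>; <1 1 0>
under PSO → <0 0 0>; <0 0 2>; <0 1 0>; <0 1 2>; <1 0 0>; <1 1 0>
target <1 0 0> ∈ {PSO}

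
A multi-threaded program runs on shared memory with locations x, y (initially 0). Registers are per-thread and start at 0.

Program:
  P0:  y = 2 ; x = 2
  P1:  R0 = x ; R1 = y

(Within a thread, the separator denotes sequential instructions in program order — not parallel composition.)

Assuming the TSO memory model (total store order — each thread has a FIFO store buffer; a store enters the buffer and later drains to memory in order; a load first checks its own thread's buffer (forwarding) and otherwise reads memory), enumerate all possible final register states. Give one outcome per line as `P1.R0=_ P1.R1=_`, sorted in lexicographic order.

P1.R0=0 P1.R1=0
P1.R0=0 P1.R1=2
P1.R0=2 P1.R1=2

outcome vector order: (P1.R0,P1.R1)
|TSO outcomes| = 3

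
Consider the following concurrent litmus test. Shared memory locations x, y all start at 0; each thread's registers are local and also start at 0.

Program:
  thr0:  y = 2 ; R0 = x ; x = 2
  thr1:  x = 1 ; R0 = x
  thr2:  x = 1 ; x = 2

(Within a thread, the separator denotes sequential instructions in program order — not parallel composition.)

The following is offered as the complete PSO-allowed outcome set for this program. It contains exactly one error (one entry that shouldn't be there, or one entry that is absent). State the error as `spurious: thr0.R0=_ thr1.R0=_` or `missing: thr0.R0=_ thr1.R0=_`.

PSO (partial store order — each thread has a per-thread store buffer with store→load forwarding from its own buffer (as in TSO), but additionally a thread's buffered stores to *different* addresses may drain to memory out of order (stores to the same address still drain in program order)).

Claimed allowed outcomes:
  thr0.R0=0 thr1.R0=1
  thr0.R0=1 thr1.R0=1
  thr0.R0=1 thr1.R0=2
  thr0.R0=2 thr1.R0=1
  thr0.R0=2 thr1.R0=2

outcome vector order: (thr0.R0,thr1.R0)
PSO: 6 outcomes — {(0,1), (0,2), (1,1), (1,2), (2,1), (2,2)}
PSO∖claimed = {(0,2)}

missing: thr0.R0=0 thr1.R0=2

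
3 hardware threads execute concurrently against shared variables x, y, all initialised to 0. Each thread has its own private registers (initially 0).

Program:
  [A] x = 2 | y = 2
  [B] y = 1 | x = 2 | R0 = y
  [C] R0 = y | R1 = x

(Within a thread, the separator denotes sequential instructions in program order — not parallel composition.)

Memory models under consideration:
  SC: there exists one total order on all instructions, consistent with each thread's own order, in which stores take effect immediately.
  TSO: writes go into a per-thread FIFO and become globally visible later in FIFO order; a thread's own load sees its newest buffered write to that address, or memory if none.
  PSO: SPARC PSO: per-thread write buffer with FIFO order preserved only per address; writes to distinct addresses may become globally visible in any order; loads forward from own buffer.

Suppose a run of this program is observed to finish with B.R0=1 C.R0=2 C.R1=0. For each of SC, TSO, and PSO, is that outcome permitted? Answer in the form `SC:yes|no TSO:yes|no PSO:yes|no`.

outcome vector order: (B.R0,C.R0,C.R1)
under SC → 100; 102; 110; 112; 122; 200; 202; 210; 212; 222
under TSO → 100; 102; 110; 112; 122; 200; 202; 210; 212; 222
under PSO → 100; 102; 110; 112; 120; 122; 200; 202; 210; 212; 220; 222
target 120 ∈ {PSO}

SC:no TSO:no PSO:yes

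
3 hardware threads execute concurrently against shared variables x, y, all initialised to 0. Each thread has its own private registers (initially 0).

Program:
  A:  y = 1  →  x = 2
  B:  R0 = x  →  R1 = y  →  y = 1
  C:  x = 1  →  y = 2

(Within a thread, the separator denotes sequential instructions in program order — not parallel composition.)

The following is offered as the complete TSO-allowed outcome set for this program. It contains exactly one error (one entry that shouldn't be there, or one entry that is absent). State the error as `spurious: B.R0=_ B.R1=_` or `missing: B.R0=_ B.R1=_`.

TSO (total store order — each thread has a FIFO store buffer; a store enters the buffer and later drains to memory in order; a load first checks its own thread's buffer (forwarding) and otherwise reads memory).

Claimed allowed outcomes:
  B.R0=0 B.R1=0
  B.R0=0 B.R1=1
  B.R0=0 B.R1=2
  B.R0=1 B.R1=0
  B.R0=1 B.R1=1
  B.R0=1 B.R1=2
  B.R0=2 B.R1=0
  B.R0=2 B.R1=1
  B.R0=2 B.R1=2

outcome vector order: (B.R0,B.R1)
[TSO] allowed = {<0 0> <0 1> <0 2> <1 0> <1 1> <1 2> <2 1> <2 2>}
claimed∖TSO = {<2 0>}

spurious: B.R0=2 B.R1=0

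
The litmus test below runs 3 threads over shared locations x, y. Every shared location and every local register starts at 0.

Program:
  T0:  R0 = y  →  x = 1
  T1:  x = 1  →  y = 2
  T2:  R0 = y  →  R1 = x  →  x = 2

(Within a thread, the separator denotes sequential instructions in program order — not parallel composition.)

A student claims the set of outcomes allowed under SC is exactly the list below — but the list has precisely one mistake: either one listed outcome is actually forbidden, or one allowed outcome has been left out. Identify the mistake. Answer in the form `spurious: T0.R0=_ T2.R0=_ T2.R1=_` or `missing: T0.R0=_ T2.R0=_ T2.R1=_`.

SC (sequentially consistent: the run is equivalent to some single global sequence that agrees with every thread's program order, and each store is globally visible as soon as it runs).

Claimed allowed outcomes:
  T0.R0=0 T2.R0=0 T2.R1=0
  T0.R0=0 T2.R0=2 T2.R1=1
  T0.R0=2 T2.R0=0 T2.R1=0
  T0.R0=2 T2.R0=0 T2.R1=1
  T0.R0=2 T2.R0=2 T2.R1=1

outcome vector order: (T0.R0,T2.R0,T2.R1)
[SC] allowed = {(0,0,0) (0,0,1) (0,2,1) (2,0,0) (2,0,1) (2,2,1)}
SC∖claimed = {(0,0,1)}

missing: T0.R0=0 T2.R0=0 T2.R1=1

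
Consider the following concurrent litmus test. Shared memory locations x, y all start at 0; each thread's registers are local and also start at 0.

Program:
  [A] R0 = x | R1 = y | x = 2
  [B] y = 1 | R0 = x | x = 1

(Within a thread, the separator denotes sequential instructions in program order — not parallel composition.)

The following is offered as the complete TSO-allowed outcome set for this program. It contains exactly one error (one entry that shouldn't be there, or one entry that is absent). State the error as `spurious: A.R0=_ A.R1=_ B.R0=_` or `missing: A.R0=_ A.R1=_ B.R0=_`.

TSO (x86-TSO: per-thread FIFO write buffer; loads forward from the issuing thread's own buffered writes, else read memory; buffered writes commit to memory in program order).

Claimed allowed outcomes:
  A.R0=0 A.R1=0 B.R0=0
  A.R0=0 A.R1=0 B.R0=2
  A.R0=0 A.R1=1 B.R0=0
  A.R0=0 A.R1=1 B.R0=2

outcome vector order: (A.R0,A.R1,B.R0)
[TSO] allowed = {0/0/0, 0/0/2, 0/1/0, 0/1/2, 1/1/0}
TSO∖claimed = {1/1/0}

missing: A.R0=1 A.R1=1 B.R0=0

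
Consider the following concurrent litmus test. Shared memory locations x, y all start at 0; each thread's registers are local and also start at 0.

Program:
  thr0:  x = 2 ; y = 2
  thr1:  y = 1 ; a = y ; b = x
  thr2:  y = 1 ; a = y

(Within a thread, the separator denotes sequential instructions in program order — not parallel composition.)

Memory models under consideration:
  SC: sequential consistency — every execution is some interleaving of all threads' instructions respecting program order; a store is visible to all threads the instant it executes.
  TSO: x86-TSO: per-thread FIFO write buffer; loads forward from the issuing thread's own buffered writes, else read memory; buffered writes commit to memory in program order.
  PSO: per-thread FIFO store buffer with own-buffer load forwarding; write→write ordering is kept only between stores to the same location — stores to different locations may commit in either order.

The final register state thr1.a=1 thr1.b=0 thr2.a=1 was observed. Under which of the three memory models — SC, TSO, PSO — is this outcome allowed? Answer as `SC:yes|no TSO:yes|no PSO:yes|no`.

SC:yes TSO:yes PSO:yes

outcome vector order: (thr1.a,thr1.b,thr2.a)
[SC] allowed = {1/0/1 1/0/2 1/2/1 1/2/2 2/2/1 2/2/2}
[TSO] allowed = {1/0/1 1/0/2 1/2/1 1/2/2 2/2/1 2/2/2}
[PSO] allowed = {1/0/1 1/0/2 1/2/1 1/2/2 2/0/1 2/0/2 2/2/1 2/2/2}
target 1/0/1 ∈ {SC,TSO,PSO}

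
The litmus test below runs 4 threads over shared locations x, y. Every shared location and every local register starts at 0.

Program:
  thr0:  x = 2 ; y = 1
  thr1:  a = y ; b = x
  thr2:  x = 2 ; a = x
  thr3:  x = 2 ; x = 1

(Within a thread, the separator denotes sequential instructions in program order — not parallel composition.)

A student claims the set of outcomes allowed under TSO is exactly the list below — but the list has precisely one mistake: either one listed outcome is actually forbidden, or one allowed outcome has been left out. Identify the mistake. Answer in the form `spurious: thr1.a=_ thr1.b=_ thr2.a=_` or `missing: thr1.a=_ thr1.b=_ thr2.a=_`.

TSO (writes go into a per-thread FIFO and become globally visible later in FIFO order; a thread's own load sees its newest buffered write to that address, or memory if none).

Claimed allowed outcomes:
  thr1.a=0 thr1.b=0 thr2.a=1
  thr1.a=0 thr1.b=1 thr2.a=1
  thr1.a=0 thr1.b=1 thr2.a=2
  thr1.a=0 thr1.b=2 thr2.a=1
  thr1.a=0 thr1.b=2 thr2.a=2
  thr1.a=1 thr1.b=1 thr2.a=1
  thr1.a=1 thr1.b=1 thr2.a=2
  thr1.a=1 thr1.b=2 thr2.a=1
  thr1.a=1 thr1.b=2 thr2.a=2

missing: thr1.a=0 thr1.b=0 thr2.a=2

outcome vector order: (thr1.a,thr1.b,thr2.a)
[TSO] allowed = {<0 0 1>, <0 0 2>, <0 1 1>, <0 1 2>, <0 2 1>, <0 2 2>, <1 1 1>, <1 1 2>, <1 2 1>, <1 2 2>}
TSO∖claimed = {<0 0 2>}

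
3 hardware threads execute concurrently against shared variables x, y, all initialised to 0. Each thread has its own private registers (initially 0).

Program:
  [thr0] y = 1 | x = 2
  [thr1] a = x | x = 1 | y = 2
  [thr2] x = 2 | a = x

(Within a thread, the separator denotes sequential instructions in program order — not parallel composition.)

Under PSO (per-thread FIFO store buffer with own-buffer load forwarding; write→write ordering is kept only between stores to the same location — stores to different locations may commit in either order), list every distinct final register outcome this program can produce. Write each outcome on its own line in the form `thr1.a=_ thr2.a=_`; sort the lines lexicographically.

thr1.a=0 thr2.a=1
thr1.a=0 thr2.a=2
thr1.a=2 thr2.a=1
thr1.a=2 thr2.a=2

outcome vector order: (thr1.a,thr2.a)
|PSO outcomes| = 4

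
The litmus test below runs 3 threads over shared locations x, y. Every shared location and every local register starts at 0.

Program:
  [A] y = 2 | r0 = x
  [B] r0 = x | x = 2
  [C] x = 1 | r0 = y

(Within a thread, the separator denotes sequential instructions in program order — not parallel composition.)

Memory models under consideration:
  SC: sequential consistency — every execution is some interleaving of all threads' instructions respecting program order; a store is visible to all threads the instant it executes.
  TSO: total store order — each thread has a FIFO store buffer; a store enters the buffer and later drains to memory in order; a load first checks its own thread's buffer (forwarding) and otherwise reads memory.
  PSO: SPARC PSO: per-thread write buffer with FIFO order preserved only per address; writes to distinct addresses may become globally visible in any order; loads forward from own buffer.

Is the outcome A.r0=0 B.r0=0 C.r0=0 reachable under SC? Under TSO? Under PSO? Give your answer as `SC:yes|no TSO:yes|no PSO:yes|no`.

SC:no TSO:yes PSO:yes

outcome vector order: (A.r0,B.r0,C.r0)
under SC → (0,0,2), (0,1,2), (1,0,0), (1,0,2), (1,1,0), (1,1,2), (2,0,0), (2,0,2), (2,1,0), (2,1,2)
under TSO → (0,0,0), (0,0,2), (0,1,0), (0,1,2), (1,0,0), (1,0,2), (1,1,0), (1,1,2), (2,0,0), (2,0,2), (2,1,0), (2,1,2)
under PSO → (0,0,0), (0,0,2), (0,1,0), (0,1,2), (1,0,0), (1,0,2), (1,1,0), (1,1,2), (2,0,0), (2,0,2), (2,1,0), (2,1,2)
target (0,0,0) ∈ {TSO,PSO}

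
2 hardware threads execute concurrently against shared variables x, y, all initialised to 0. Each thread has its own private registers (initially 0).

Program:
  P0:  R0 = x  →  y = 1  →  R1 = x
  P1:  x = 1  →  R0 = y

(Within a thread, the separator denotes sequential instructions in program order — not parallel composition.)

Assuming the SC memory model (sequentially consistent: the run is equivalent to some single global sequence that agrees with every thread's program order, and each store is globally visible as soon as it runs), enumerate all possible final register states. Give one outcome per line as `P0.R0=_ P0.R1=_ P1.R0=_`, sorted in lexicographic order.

outcome vector order: (P0.R0,P0.R1,P1.R0)
|SC outcomes| = 5

P0.R0=0 P0.R1=0 P1.R0=1
P0.R0=0 P0.R1=1 P1.R0=0
P0.R0=0 P0.R1=1 P1.R0=1
P0.R0=1 P0.R1=1 P1.R0=0
P0.R0=1 P0.R1=1 P1.R0=1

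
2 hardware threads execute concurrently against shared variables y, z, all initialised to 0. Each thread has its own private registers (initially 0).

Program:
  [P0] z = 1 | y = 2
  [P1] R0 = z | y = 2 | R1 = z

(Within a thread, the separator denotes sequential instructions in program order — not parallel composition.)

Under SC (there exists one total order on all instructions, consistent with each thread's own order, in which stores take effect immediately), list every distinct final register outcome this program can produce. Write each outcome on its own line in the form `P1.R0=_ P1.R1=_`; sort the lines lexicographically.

P1.R0=0 P1.R1=0
P1.R0=0 P1.R1=1
P1.R0=1 P1.R1=1

outcome vector order: (P1.R0,P1.R1)
|SC outcomes| = 3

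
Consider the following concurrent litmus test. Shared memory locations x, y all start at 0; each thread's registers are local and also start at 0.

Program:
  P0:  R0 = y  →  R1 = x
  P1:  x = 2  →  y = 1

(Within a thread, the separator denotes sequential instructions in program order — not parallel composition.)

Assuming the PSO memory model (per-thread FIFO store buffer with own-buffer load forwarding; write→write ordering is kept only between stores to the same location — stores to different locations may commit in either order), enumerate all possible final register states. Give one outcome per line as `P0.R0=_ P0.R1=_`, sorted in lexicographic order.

P0.R0=0 P0.R1=0
P0.R0=0 P0.R1=2
P0.R0=1 P0.R1=0
P0.R0=1 P0.R1=2

outcome vector order: (P0.R0,P0.R1)
|PSO outcomes| = 4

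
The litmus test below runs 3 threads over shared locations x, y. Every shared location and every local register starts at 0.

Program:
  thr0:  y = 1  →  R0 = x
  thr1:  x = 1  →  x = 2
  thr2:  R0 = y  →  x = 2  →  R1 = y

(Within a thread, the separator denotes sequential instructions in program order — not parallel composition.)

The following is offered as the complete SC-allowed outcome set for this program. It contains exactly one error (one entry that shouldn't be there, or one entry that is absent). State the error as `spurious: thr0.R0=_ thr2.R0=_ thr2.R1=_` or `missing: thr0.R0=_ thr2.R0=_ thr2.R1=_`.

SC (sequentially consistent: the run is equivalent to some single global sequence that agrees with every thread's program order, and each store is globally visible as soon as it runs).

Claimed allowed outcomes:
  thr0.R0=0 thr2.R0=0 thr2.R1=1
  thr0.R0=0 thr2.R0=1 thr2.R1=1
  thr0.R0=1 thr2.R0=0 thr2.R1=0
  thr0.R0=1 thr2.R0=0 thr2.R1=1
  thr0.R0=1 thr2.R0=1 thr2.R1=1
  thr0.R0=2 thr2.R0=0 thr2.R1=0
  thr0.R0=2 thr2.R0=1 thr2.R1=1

outcome vector order: (thr0.R0,thr2.R0,thr2.R1)
under SC → <0 0 1> <0 1 1> <1 0 0> <1 0 1> <1 1 1> <2 0 0> <2 0 1> <2 1 1>
SC∖claimed = {<2 0 1>}

missing: thr0.R0=2 thr2.R0=0 thr2.R1=1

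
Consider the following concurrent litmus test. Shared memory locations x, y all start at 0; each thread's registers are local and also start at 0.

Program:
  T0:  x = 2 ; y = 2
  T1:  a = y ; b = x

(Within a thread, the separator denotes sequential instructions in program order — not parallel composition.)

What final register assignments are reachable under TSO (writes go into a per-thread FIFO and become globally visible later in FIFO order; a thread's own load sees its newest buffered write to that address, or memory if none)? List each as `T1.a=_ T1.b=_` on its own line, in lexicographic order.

T1.a=0 T1.b=0
T1.a=0 T1.b=2
T1.a=2 T1.b=2

outcome vector order: (T1.a,T1.b)
|TSO outcomes| = 3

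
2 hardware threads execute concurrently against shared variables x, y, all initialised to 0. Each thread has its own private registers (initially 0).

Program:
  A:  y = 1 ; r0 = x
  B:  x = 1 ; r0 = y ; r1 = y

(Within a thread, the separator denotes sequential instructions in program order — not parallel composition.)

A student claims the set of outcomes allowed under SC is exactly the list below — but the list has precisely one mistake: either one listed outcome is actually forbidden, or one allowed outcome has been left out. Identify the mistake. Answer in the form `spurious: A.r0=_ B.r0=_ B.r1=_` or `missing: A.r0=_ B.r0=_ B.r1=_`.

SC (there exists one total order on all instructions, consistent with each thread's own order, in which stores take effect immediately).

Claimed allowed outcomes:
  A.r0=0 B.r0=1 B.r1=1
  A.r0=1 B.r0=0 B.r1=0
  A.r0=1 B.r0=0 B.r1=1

outcome vector order: (A.r0,B.r0,B.r1)
under SC → 0/1/1 1/0/0 1/0/1 1/1/1
SC∖claimed = {1/1/1}

missing: A.r0=1 B.r0=1 B.r1=1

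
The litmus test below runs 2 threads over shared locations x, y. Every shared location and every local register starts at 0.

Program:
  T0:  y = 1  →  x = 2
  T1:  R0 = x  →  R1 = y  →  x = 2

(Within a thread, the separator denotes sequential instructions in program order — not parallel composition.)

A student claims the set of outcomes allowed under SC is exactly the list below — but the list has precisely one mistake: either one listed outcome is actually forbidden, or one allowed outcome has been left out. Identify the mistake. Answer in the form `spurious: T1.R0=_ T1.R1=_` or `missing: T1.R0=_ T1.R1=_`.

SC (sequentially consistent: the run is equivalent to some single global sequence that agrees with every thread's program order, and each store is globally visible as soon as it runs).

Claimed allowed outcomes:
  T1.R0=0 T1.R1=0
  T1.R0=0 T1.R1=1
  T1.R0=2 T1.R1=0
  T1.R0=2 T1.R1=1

outcome vector order: (T1.R0,T1.R1)
under SC → <0 0>; <0 1>; <2 1>
claimed∖SC = {<2 0>}

spurious: T1.R0=2 T1.R1=0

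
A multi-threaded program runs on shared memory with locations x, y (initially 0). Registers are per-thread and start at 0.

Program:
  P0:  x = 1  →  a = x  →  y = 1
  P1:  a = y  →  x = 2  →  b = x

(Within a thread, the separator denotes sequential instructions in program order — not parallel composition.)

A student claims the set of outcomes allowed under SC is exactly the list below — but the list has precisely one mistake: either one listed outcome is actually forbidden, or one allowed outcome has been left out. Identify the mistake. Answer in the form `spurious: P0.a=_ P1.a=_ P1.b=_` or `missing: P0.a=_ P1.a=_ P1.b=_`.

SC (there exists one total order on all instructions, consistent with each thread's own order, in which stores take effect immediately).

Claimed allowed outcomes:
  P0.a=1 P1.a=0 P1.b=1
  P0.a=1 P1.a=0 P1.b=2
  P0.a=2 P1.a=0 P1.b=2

missing: P0.a=1 P1.a=1 P1.b=2

outcome vector order: (P0.a,P1.a,P1.b)
under SC → <1 0 1>; <1 0 2>; <1 1 2>; <2 0 2>
SC∖claimed = {<1 1 2>}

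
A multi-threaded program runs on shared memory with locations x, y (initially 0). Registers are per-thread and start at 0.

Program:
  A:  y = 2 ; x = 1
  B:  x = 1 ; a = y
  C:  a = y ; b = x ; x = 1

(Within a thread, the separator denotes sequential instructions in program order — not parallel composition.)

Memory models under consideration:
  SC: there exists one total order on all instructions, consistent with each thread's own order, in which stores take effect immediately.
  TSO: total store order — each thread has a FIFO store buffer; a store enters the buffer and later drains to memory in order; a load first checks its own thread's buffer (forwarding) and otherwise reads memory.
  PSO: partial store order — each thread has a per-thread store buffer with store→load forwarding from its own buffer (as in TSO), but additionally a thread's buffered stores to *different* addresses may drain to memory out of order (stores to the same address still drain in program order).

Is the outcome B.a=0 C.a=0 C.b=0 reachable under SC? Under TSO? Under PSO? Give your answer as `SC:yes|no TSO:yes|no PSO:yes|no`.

SC:yes TSO:yes PSO:yes

outcome vector order: (B.a,C.a,C.b)
SC (7): 000 001 021 200 201 220 221
TSO (8): 000 001 020 021 200 201 220 221
PSO (8): 000 001 020 021 200 201 220 221
target 000 ∈ {SC,TSO,PSO}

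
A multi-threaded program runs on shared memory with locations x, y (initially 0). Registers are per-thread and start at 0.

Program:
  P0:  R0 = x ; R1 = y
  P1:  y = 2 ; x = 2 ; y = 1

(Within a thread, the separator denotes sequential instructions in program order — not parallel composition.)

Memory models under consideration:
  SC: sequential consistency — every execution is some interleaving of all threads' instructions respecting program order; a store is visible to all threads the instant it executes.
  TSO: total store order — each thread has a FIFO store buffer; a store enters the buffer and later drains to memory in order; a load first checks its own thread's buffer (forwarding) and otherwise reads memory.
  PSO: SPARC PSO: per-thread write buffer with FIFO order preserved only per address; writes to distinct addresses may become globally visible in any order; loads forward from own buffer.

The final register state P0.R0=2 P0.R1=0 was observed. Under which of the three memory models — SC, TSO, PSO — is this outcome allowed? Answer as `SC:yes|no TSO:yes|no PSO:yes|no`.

SC:no TSO:no PSO:yes

outcome vector order: (P0.R0,P0.R1)
under SC → 00, 01, 02, 21, 22
under TSO → 00, 01, 02, 21, 22
under PSO → 00, 01, 02, 20, 21, 22
target 20 ∈ {PSO}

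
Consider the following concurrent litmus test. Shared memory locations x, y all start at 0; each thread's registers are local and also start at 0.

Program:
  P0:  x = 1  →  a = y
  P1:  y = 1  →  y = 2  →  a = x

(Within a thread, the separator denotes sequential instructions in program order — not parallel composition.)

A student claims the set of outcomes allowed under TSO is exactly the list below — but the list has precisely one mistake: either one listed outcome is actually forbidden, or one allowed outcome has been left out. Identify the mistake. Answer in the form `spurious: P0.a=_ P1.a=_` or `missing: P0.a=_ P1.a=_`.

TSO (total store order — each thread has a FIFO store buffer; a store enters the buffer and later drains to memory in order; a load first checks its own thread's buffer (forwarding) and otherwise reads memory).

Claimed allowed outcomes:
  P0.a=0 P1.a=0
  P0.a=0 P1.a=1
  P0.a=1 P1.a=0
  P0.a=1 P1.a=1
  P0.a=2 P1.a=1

outcome vector order: (P0.a,P1.a)
TSO: 6 outcomes — {00; 01; 10; 11; 20; 21}
TSO∖claimed = {20}

missing: P0.a=2 P1.a=0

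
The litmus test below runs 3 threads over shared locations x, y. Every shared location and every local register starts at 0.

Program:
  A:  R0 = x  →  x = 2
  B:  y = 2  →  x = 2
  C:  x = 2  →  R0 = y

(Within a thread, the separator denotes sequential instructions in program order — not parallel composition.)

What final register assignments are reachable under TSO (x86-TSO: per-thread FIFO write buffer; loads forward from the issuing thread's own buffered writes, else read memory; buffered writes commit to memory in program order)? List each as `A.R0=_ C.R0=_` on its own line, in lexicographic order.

A.R0=0 C.R0=0
A.R0=0 C.R0=2
A.R0=2 C.R0=0
A.R0=2 C.R0=2

outcome vector order: (A.R0,C.R0)
|TSO outcomes| = 4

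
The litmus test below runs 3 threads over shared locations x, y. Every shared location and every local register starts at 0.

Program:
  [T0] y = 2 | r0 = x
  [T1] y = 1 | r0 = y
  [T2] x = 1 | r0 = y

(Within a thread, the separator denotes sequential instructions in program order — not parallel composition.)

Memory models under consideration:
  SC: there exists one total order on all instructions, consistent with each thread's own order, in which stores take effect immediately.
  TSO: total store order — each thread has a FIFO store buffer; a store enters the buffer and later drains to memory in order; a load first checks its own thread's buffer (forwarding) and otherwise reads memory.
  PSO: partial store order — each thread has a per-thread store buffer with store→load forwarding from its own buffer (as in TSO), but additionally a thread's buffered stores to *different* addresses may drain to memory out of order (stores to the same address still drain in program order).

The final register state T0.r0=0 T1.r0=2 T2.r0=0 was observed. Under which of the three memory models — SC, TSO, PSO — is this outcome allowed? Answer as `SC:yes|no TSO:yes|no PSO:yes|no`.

SC:no TSO:yes PSO:yes

outcome vector order: (T0.r0,T1.r0,T2.r0)
[SC] allowed = {<0 1 1>; <0 1 2>; <0 2 2>; <1 1 0>; <1 1 1>; <1 1 2>; <1 2 0>; <1 2 1>; <1 2 2>}
[TSO] allowed = {<0 1 0>; <0 1 1>; <0 1 2>; <0 2 0>; <0 2 1>; <0 2 2>; <1 1 0>; <1 1 1>; <1 1 2>; <1 2 0>; <1 2 1>; <1 2 2>}
[PSO] allowed = {<0 1 0>; <0 1 1>; <0 1 2>; <0 2 0>; <0 2 1>; <0 2 2>; <1 1 0>; <1 1 1>; <1 1 2>; <1 2 0>; <1 2 1>; <1 2 2>}
target <0 2 0> ∈ {TSO,PSO}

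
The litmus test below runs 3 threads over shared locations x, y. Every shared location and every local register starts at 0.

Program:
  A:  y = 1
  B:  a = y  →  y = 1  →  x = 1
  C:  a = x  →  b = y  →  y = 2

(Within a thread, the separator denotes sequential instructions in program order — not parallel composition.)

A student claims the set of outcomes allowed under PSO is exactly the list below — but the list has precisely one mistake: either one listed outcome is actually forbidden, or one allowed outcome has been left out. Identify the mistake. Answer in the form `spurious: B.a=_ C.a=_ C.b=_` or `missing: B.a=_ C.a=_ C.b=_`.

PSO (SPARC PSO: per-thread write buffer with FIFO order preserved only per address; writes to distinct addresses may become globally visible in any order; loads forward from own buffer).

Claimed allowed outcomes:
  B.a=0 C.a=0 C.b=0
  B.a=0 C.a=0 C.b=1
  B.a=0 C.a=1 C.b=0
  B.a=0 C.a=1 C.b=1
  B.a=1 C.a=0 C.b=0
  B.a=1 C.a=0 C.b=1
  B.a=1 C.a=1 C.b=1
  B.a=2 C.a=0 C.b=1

missing: B.a=2 C.a=0 C.b=0

outcome vector order: (B.a,C.a,C.b)
[PSO] allowed = {0/0/0, 0/0/1, 0/1/0, 0/1/1, 1/0/0, 1/0/1, 1/1/1, 2/0/0, 2/0/1}
PSO∖claimed = {2/0/0}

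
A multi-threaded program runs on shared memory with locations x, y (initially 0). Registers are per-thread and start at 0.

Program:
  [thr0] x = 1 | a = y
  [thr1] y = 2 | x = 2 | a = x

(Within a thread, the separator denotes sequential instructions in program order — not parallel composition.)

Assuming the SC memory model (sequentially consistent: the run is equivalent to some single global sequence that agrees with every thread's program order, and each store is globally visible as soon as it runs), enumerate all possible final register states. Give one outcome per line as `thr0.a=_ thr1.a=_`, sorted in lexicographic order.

thr0.a=0 thr1.a=2
thr0.a=2 thr1.a=1
thr0.a=2 thr1.a=2

outcome vector order: (thr0.a,thr1.a)
|SC outcomes| = 3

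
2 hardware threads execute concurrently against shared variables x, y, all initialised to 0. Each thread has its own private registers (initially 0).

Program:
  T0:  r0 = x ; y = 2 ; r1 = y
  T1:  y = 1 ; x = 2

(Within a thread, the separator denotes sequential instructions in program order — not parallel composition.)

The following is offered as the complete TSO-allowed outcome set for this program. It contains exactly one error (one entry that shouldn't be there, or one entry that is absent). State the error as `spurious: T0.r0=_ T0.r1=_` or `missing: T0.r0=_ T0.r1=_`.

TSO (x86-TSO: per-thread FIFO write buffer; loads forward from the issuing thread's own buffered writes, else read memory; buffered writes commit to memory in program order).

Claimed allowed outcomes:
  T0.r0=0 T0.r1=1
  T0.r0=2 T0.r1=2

missing: T0.r0=0 T0.r1=2

outcome vector order: (T0.r0,T0.r1)
[TSO] allowed = {0/1, 0/2, 2/2}
TSO∖claimed = {0/2}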